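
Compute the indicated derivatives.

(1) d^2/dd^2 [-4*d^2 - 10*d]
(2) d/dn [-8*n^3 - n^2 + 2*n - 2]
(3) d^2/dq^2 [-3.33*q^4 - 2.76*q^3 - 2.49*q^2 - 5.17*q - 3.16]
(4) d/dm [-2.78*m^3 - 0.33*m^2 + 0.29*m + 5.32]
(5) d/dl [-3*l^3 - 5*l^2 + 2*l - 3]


(1) = -8
(2) = -24*n^2 - 2*n + 2
(3) = -39.96*q^2 - 16.56*q - 4.98
(4) = -8.34*m^2 - 0.66*m + 0.29
(5) = -9*l^2 - 10*l + 2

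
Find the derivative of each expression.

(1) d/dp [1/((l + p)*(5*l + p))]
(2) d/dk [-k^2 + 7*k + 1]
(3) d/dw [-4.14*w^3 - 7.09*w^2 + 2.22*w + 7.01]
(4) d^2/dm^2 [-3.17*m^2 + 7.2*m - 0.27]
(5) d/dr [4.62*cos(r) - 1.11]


(1) = -(6*l + 2*p)/((l + p)^2*(5*l + p)^2)
(2) = 7 - 2*k
(3) = -12.42*w^2 - 14.18*w + 2.22
(4) = -6.34000000000000
(5) = -4.62*sin(r)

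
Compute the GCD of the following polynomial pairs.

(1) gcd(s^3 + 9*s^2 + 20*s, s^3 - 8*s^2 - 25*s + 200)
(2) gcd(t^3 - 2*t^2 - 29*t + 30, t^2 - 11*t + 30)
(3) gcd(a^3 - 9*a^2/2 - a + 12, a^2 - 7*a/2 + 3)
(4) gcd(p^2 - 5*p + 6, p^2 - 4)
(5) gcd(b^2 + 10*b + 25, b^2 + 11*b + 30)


(1) = s + 5
(2) = gcd((t - 6)*(t - 1)*(t + 5), (t - 6)*(t - 5)) = t - 6
(3) = a - 2
(4) = gcd((p - 3)*(p - 2), (p - 2)*(p + 2)) = p - 2
(5) = gcd((b + 5)^2, (b + 5)*(b + 6)) = b + 5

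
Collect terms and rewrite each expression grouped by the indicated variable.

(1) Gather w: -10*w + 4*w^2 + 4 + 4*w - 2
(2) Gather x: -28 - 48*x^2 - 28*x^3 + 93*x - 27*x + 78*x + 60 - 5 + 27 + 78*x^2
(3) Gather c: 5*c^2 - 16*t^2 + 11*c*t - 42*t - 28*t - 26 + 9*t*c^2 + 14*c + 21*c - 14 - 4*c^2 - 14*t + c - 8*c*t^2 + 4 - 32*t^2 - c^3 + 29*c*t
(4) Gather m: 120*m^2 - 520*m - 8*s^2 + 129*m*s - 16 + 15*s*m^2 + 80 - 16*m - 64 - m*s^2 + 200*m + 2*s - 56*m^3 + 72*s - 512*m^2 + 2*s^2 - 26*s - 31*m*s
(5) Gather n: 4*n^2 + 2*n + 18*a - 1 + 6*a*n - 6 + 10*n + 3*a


(1) = 4*w^2 - 6*w + 2
(2) = -28*x^3 + 30*x^2 + 144*x + 54
(3) = -c^3 + c^2*(9*t + 1) + c*(-8*t^2 + 40*t + 36) - 48*t^2 - 84*t - 36
(4) = -56*m^3 + m^2*(15*s - 392) + m*(-s^2 + 98*s - 336) - 6*s^2 + 48*s
(5) = 21*a + 4*n^2 + n*(6*a + 12) - 7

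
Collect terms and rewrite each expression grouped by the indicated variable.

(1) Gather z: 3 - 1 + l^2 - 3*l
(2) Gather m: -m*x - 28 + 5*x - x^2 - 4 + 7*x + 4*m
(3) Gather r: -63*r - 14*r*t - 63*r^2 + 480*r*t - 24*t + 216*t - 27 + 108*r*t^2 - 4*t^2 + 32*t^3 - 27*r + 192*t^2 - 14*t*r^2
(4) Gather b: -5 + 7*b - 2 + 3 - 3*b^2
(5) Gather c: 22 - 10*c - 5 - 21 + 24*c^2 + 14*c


(1) = l^2 - 3*l + 2
(2) = m*(4 - x) - x^2 + 12*x - 32
(3) = r^2*(-14*t - 63) + r*(108*t^2 + 466*t - 90) + 32*t^3 + 188*t^2 + 192*t - 27
(4) = -3*b^2 + 7*b - 4
(5) = 24*c^2 + 4*c - 4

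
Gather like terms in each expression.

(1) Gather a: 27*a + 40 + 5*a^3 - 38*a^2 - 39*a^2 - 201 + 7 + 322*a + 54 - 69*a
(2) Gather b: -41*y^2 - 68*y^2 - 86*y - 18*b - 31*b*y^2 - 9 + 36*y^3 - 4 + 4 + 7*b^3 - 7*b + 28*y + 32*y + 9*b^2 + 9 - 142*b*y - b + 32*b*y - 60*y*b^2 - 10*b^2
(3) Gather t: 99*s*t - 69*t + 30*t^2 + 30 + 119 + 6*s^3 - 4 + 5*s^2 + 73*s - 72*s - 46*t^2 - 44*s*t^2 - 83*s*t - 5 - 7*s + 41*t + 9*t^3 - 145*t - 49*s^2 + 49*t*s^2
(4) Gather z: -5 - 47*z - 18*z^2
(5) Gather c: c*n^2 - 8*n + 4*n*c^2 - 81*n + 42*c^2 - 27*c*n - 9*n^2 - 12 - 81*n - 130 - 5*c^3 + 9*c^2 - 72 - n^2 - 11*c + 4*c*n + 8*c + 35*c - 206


(1) = 5*a^3 - 77*a^2 + 280*a - 100
(2) = 7*b^3 + b^2*(-60*y - 1) + b*(-31*y^2 - 110*y - 26) + 36*y^3 - 109*y^2 - 26*y
(3) = 6*s^3 - 44*s^2 - 6*s + 9*t^3 + t^2*(-44*s - 16) + t*(49*s^2 + 16*s - 173) + 140
(4) = -18*z^2 - 47*z - 5
(5) = -5*c^3 + c^2*(4*n + 51) + c*(n^2 - 23*n + 32) - 10*n^2 - 170*n - 420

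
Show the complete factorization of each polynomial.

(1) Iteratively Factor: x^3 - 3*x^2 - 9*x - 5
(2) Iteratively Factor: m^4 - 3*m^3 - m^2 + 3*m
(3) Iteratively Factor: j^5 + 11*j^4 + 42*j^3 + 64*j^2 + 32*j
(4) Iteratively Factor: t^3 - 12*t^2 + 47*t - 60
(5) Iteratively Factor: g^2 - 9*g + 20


(1) = (x - 5)*(x^2 + 2*x + 1) = (x - 5)*(x + 1)*(x + 1)
(2) = (m + 1)*(m^3 - 4*m^2 + 3*m) = (m - 1)*(m + 1)*(m^2 - 3*m) = (m - 3)*(m - 1)*(m + 1)*(m)
(3) = (j + 2)*(j^4 + 9*j^3 + 24*j^2 + 16*j) = (j + 1)*(j + 2)*(j^3 + 8*j^2 + 16*j) = (j + 1)*(j + 2)*(j + 4)*(j^2 + 4*j) = j*(j + 1)*(j + 2)*(j + 4)*(j + 4)
(4) = (t - 4)*(t^2 - 8*t + 15) = (t - 4)*(t - 3)*(t - 5)
(5) = (g - 4)*(g - 5)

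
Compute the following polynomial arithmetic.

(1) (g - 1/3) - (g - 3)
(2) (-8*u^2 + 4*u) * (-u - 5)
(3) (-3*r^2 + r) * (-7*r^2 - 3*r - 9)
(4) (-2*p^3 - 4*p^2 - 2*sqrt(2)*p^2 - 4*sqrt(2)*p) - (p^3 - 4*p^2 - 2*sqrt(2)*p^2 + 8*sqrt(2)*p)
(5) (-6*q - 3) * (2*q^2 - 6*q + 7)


(1) = 8/3
(2) = 8*u^3 + 36*u^2 - 20*u
(3) = 21*r^4 + 2*r^3 + 24*r^2 - 9*r
(4) = -3*p^3 - 12*sqrt(2)*p
(5) = -12*q^3 + 30*q^2 - 24*q - 21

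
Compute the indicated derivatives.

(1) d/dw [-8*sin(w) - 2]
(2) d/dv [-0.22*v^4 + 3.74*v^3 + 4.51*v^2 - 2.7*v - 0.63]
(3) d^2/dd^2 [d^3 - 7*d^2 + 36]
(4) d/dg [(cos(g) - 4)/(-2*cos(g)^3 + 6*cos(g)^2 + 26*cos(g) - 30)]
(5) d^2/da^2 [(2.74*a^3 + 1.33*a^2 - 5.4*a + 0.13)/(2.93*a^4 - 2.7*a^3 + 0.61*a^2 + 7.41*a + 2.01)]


(1) = -8*cos(w)
(2) = -0.88*v^3 + 11.22*v^2 + 9.02*v - 2.7
(3) = 6*d - 14
(4) = (-51*cos(g) + 15*cos(2*g) - cos(3*g) - 59)*sin(g)/(4*(cos(g)^3 - 3*cos(g)^2 - 13*cos(g) + 15)^2)
(5) = (47.045252*a^9 + 68.507502*a^8 - 648.814512*a^7 - 103.351586*a^6 - 729.835056*a^5 + 922.472766*a^4 + 807.01887*a^3 - 141.097404*a^2 + 113.903622*a + 185.560266)/(25.153757*a^12 - 69.53769*a^11 + 79.789467*a^10 + 142.205067*a^9 - 283.344654*a^8 + 143.099388*a^7 + 475.157098*a^6 - 194.508369*a^5 - 103.046355*a^4 + 428.656617*a^3 + 338.489226*a^2 + 89.811423*a + 8.120601)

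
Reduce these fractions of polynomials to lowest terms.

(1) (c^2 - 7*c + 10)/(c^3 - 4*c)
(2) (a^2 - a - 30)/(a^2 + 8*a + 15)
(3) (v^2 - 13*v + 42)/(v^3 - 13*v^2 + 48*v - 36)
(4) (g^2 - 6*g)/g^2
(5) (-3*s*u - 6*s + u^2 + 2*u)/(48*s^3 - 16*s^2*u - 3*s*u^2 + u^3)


(1) = (c - 5)/(c^2 + 2*c)
(2) = (a - 6)/(a + 3)
(3) = (v - 7)/(v^2 - 7*v + 6)
(4) = (g - 6)/g
(5) = (-u - 2)/(16*s^2 - u^2)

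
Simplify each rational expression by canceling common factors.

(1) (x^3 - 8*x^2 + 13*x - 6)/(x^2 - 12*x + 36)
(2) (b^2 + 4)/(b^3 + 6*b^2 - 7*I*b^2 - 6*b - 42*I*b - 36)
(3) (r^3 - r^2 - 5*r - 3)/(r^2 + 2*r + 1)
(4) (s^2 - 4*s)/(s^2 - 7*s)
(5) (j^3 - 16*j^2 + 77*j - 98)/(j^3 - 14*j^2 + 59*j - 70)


(1) = (x^2 - 2*x + 1)/(x - 6)
(2) = (b^2 + 4)/(b^3 + b^2*(6 - 7*I) + b*(-6 - 42*I) - 36)
(3) = r - 3
(4) = (s - 4)/(s - 7)
(5) = (j - 7)/(j - 5)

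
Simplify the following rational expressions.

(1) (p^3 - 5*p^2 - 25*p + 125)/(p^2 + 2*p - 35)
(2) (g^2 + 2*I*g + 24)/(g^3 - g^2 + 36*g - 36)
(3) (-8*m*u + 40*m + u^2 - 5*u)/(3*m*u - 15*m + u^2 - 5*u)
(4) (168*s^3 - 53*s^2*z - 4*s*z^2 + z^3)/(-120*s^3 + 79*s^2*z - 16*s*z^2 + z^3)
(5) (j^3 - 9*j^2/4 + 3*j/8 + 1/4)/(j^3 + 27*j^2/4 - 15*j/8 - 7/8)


(1) = (p^2 - 25)/(p + 7)
(2) = (g - 4*I)/(g^2 + g*(-1 - 6*I) + 6*I)
(3) = (-8*m + u)/(3*m + u)
(4) = (7*s + z)/(-5*s + z)
(5) = (j - 2)/(j + 7)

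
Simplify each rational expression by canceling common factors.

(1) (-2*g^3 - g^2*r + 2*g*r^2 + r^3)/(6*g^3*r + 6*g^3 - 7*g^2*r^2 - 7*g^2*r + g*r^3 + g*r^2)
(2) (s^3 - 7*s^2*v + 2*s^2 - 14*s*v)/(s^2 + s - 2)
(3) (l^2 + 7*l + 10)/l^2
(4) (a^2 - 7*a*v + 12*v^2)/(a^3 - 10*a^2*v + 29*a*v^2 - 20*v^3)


(1) = (2*g^2 + 3*g*r + r^2)/(-6*g^2*r - 6*g^2 + g*r^2 + g*r)
(2) = (s^2 - 7*s*v)/(s - 1)
(3) = (l^2 + 7*l + 10)/l^2
(4) = (a - 3*v)/(a^2 - 6*a*v + 5*v^2)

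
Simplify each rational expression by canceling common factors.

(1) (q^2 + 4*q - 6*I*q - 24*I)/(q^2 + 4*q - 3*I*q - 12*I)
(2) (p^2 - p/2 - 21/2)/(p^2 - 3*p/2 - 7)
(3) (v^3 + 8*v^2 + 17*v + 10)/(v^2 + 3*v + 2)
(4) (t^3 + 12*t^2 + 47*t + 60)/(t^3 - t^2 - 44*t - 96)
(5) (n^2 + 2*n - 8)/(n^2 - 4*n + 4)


(1) = (q - 6*I)/(q - 3*I)
(2) = (p + 3)/(p + 2)
(3) = v + 5
(4) = (t + 5)/(t - 8)
(5) = (n + 4)/(n - 2)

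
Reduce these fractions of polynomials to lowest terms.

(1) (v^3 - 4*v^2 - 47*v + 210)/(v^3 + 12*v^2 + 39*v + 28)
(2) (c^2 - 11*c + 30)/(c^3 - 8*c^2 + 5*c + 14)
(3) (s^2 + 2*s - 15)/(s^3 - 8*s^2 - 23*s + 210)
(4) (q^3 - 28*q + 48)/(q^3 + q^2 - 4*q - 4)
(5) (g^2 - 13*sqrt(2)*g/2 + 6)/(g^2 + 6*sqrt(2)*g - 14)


(1) = (v^2 - 11*v + 30)/(v^2 + 5*v + 4)
(2) = (c^2 - 11*c + 30)/(c^3 - 8*c^2 + 5*c + 14)
(3) = (s - 3)/(s^2 - 13*s + 42)
(4) = (q^2 + 2*q - 24)/(q^2 + 3*q + 2)
(5) = (2*g^2 - 13*sqrt(2)*g + 12)/(2*g^2 + 12*sqrt(2)*g - 28)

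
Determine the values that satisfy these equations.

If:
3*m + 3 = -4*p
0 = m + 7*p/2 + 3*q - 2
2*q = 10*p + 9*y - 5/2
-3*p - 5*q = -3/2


Then:
m = -95/11
p = 63/11
q = -69/22
y = -1343/198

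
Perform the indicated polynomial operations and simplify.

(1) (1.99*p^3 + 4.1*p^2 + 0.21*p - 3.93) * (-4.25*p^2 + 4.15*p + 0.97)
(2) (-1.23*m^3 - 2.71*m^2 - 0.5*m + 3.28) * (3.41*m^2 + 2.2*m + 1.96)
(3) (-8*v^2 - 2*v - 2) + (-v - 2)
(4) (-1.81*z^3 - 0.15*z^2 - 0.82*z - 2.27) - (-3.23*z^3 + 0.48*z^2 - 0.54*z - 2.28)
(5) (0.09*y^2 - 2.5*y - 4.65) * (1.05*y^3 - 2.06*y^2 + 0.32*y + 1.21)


(1) = -8.4575*p^5 - 9.1665*p^4 + 18.0528*p^3 + 21.551*p^2 - 16.1058*p - 3.8121
(2) = -4.1943*m^5 - 11.9471*m^4 - 10.0778*m^3 + 4.7732*m^2 + 6.236*m + 6.4288
(3) = -8*v^2 - 3*v - 4
(4) = 1.42*z^3 - 0.63*z^2 - 0.28*z + 0.01
(5) = 0.0945*y^5 - 2.8104*y^4 + 0.2963*y^3 + 8.8879*y^2 - 4.513*y - 5.6265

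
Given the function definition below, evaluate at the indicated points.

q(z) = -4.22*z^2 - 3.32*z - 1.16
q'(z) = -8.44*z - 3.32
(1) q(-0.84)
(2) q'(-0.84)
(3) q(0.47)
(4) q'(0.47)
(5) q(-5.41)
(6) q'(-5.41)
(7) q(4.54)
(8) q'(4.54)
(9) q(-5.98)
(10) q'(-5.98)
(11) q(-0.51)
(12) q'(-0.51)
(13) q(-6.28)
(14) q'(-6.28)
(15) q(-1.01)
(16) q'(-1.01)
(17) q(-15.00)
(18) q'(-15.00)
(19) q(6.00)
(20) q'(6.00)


(1) = -1.35
(2) = 3.77
(3) = -3.65
(4) = -7.29
(5) = -106.71
(6) = 42.34
(7) = -103.21
(8) = -41.64
(9) = -132.22
(10) = 47.15
(11) = -0.56
(12) = 0.98
(13) = -146.74
(14) = 49.68
(15) = -2.11
(16) = 5.20
(17) = -900.86
(18) = 123.28
(19) = -173.00
(20) = -53.96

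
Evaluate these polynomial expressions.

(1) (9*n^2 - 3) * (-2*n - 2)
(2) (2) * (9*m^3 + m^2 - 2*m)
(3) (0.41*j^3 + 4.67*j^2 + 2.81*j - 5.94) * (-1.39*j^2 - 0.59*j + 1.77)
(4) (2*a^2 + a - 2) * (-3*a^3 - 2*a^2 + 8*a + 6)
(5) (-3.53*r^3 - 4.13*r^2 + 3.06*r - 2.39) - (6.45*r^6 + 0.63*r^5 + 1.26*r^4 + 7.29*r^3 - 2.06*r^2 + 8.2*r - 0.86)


(1) = -18*n^3 - 18*n^2 + 6*n + 6
(2) = 18*m^3 + 2*m^2 - 4*m
(3) = -0.5699*j^5 - 6.7332*j^4 - 5.9355*j^3 + 14.8646*j^2 + 8.4783*j - 10.5138
(4) = -6*a^5 - 7*a^4 + 20*a^3 + 24*a^2 - 10*a - 12
(5) = -6.45*r^6 - 0.63*r^5 - 1.26*r^4 - 10.82*r^3 - 2.07*r^2 - 5.14*r - 1.53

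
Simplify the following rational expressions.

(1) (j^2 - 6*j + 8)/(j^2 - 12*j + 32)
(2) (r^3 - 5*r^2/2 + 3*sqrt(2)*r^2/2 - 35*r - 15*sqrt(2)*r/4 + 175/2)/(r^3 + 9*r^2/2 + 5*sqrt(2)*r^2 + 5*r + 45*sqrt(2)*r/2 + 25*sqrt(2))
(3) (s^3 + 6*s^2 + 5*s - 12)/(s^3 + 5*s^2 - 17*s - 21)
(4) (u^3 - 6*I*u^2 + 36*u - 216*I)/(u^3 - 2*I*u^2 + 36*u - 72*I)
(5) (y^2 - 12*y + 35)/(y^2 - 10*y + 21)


(1) = (j - 2)/(j - 8)
(2) = (8*r^2 + r*(-28*sqrt(2) - 20) + 70*sqrt(2))/(8*r^2 + 36*r + 40)
(3) = (s^3 + 6*s^2 + 5*s - 12)/(s^3 + 5*s^2 - 17*s - 21)
(4) = (u - 6*I)/(u - 2*I)
(5) = (y - 5)/(y - 3)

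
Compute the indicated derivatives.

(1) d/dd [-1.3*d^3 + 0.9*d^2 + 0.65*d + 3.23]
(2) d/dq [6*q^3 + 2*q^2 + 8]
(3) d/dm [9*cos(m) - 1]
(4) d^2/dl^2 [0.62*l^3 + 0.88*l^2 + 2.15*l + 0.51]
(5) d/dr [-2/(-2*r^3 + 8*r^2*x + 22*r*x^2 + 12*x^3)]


(1) = -3.9*d^2 + 1.8*d + 0.65
(2) = 2*q*(9*q + 2)
(3) = -9*sin(m)
(4) = 3.72*l + 1.76
(5) = (-3*r^2 + 8*r*x + 11*x^2)/(-r^3 + 4*r^2*x + 11*r*x^2 + 6*x^3)^2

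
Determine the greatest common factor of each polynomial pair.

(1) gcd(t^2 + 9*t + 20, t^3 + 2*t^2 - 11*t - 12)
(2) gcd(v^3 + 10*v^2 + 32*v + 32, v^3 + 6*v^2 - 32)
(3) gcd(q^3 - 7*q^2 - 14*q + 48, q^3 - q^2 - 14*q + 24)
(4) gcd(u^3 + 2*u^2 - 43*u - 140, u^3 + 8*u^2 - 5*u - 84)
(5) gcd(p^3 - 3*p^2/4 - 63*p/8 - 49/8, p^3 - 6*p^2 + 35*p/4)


(1) = gcd((t + 4)*(t + 5), (t - 3)*(t + 1)*(t + 4)) = t + 4
(2) = v^2 + 8*v + 16
(3) = q - 2
(4) = u + 4
(5) = gcd((p - 7/2)*(p + 1)*(p + 7/4), p*(p - 7/2)*(p - 5/2)) = p - 7/2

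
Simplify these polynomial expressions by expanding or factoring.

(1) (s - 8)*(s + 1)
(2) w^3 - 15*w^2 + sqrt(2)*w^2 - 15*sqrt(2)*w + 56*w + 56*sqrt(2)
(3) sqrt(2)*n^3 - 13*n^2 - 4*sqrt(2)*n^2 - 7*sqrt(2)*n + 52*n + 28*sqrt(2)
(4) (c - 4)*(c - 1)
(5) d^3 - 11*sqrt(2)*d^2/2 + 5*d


(1) = s^2 - 7*s - 8
(2) = (w - 8)*(w - 7)*(w + sqrt(2))
(3) = (n - 4)*(n - 7*sqrt(2))*(sqrt(2)*n + 1)
(4) = c^2 - 5*c + 4
(5) = d*(d - 5*sqrt(2))*(d - sqrt(2)/2)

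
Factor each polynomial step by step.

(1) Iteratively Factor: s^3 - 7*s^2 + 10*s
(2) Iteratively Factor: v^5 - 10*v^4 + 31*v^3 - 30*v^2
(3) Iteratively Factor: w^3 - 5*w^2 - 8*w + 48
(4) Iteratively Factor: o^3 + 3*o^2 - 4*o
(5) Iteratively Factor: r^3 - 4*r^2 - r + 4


(1) = (s - 5)*(s^2 - 2*s) = (s - 5)*(s - 2)*(s)
(2) = (v)*(v^4 - 10*v^3 + 31*v^2 - 30*v) = v*(v - 5)*(v^3 - 5*v^2 + 6*v) = v*(v - 5)*(v - 3)*(v^2 - 2*v) = v^2*(v - 5)*(v - 3)*(v - 2)
(3) = (w + 3)*(w^2 - 8*w + 16) = (w - 4)*(w + 3)*(w - 4)
(4) = (o)*(o^2 + 3*o - 4) = o*(o + 4)*(o - 1)
(5) = (r - 1)*(r^2 - 3*r - 4) = (r - 1)*(r + 1)*(r - 4)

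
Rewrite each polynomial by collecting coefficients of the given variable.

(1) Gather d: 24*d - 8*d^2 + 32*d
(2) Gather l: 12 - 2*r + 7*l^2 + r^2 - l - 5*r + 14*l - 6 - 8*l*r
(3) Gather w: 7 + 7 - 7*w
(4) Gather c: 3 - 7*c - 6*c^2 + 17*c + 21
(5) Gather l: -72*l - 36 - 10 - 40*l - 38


(1) = -8*d^2 + 56*d
(2) = 7*l^2 + l*(13 - 8*r) + r^2 - 7*r + 6
(3) = 14 - 7*w
(4) = -6*c^2 + 10*c + 24
(5) = -112*l - 84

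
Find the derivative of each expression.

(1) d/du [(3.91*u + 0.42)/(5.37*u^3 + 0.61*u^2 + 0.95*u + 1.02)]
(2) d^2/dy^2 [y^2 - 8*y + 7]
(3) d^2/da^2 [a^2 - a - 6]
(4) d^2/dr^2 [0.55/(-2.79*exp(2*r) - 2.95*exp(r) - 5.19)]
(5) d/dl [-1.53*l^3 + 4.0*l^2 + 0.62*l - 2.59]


(1) = (-41.9934*u^3 - 9.1513*u^2 - 0.5124*u + 3.5892)/(28.8369*u^6 + 6.5514*u^5 + 10.5751*u^4 + 12.1138*u^3 + 2.1469*u^2 + 1.938*u + 1.0404)
(2) = 2
(3) = 2
(4) = (-0.55*(5.58*exp(r) + 2.95)*(11.16*exp(r) + 5.9)*exp(r) + (6.138*exp(r) + 1.6225)*(2.79*exp(2*r) + 2.95*exp(r) + 5.19))*exp(r)/(2.79*exp(2*r) + 2.95*exp(r) + 5.19)^3
(5) = -4.59*l^2 + 8.0*l + 0.62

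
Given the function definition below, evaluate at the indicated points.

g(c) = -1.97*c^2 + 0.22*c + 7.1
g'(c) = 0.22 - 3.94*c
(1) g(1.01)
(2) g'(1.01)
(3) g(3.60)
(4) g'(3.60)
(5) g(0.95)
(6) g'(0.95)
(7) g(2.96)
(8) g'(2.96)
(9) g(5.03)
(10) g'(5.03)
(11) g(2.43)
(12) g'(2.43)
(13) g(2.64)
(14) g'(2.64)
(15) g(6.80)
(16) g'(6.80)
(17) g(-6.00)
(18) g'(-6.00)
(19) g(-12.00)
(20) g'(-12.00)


(1) = 5.31
(2) = -3.76
(3) = -17.64
(4) = -13.96
(5) = 5.53
(6) = -3.52
(7) = -9.51
(8) = -11.44
(9) = -41.64
(10) = -19.60
(11) = -4.00
(12) = -9.35
(13) = -6.05
(14) = -10.18
(15) = -82.50
(16) = -26.57
(17) = -65.14
(18) = 23.86
(19) = -279.22
(20) = 47.50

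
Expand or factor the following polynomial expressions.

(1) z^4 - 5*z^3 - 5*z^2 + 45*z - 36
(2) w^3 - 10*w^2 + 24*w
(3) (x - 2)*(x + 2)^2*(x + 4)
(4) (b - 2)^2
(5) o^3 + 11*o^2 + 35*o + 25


(1) = (z - 4)*(z - 3)*(z - 1)*(z + 3)
(2) = w*(w - 6)*(w - 4)
(3) = x^4 + 6*x^3 + 4*x^2 - 24*x - 32
(4) = b^2 - 4*b + 4
(5) = (o + 1)*(o + 5)^2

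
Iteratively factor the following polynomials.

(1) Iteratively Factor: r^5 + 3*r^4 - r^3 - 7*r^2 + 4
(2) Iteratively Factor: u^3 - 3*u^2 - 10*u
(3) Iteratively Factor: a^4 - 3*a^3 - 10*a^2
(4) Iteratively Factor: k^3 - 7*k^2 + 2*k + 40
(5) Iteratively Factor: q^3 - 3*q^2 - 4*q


(1) = (r + 2)*(r^4 + r^3 - 3*r^2 - r + 2) = (r + 2)^2*(r^3 - r^2 - r + 1) = (r - 1)*(r + 2)^2*(r^2 - 1) = (r - 1)^2*(r + 2)^2*(r + 1)
(2) = (u)*(u^2 - 3*u - 10) = u*(u - 5)*(u + 2)
(3) = (a)*(a^3 - 3*a^2 - 10*a) = a*(a - 5)*(a^2 + 2*a) = a^2*(a - 5)*(a + 2)
(4) = (k - 5)*(k^2 - 2*k - 8) = (k - 5)*(k + 2)*(k - 4)
(5) = (q)*(q^2 - 3*q - 4) = q*(q - 4)*(q + 1)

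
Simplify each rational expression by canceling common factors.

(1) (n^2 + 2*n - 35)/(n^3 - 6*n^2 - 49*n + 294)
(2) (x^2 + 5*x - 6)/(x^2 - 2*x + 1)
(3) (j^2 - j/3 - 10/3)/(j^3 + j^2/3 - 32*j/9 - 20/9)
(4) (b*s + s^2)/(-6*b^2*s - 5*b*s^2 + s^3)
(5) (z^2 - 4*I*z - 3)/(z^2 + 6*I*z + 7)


(1) = (n - 5)/(n^2 - 13*n + 42)
(2) = (x + 6)/(x - 1)
(3) = 3/(3*j + 2)
(4) = 1/(-6*b + s)
(5) = (z - 3*I)/(z + 7*I)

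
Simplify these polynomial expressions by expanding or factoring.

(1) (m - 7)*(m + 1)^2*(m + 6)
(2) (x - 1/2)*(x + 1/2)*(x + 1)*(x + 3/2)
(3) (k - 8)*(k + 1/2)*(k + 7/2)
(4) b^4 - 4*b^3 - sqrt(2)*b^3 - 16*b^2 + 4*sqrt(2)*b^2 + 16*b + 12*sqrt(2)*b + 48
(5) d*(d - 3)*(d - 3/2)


(1) = m^4 + m^3 - 43*m^2 - 85*m - 42
(2) = x^4 + 5*x^3/2 + 5*x^2/4 - 5*x/8 - 3/8
(3) = k^3 - 4*k^2 - 121*k/4 - 14
(4) = (b - 6)*(b + 2)*(b - 2*sqrt(2))*(b + sqrt(2))
(5) = d^3 - 9*d^2/2 + 9*d/2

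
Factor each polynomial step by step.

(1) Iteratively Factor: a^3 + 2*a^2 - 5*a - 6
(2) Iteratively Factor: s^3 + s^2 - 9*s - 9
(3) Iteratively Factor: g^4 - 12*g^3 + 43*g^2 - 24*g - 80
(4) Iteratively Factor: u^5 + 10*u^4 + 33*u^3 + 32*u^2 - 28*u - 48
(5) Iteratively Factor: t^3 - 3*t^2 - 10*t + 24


(1) = (a + 1)*(a^2 + a - 6) = (a + 1)*(a + 3)*(a - 2)
(2) = (s - 3)*(s^2 + 4*s + 3) = (s - 3)*(s + 3)*(s + 1)
(3) = (g - 4)*(g^3 - 8*g^2 + 11*g + 20) = (g - 4)*(g + 1)*(g^2 - 9*g + 20) = (g - 5)*(g - 4)*(g + 1)*(g - 4)
(4) = (u + 2)*(u^4 + 8*u^3 + 17*u^2 - 2*u - 24) = (u - 1)*(u + 2)*(u^3 + 9*u^2 + 26*u + 24) = (u - 1)*(u + 2)*(u + 3)*(u^2 + 6*u + 8) = (u - 1)*(u + 2)*(u + 3)*(u + 4)*(u + 2)
(5) = (t - 4)*(t^2 + t - 6) = (t - 4)*(t + 3)*(t - 2)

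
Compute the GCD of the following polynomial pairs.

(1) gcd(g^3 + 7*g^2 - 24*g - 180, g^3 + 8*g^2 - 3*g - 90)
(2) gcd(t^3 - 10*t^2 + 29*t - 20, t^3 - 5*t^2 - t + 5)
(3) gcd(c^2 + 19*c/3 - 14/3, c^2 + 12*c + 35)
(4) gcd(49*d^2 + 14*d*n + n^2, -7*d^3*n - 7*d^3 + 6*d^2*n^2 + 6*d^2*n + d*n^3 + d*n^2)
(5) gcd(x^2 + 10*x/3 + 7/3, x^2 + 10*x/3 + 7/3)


(1) = gcd((g - 5)*(g + 6)^2, (g - 3)*(g + 5)*(g + 6)) = g + 6
(2) = t^2 - 6*t + 5
(3) = gcd((c - 2/3)*(c + 7), (c + 5)*(c + 7)) = c + 7
(4) = 7*d + n
(5) = gcd((x + 1)*(x + 7/3), (x + 1)*(x + 7/3)) = x^2 + 10*x/3 + 7/3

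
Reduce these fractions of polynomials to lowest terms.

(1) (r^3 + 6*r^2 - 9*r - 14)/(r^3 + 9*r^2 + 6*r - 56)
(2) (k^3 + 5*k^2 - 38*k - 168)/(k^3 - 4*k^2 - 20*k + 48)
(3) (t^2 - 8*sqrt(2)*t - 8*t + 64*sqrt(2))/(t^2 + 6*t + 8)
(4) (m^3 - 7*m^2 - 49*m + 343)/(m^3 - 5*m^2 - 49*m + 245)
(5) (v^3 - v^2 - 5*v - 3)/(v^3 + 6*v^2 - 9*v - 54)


(1) = (r + 1)/(r + 4)
(2) = (k + 7)/(k - 2)
(3) = (t^2 + t*(-8*sqrt(2) - 8) + 64*sqrt(2))/(t^2 + 6*t + 8)
(4) = (m - 7)/(m - 5)
(5) = (v^2 + 2*v + 1)/(v^2 + 9*v + 18)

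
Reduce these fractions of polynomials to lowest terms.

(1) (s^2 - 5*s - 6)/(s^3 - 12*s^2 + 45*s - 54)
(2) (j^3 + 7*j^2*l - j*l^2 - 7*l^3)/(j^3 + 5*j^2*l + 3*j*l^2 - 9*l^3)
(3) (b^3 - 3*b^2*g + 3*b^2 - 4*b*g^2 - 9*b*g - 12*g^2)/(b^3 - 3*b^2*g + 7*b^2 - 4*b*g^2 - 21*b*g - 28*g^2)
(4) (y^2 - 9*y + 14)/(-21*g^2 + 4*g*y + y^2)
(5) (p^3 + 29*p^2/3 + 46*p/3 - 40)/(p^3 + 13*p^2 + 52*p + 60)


(1) = (s + 1)/(s^2 - 6*s + 9)
(2) = (j^2 + 8*j*l + 7*l^2)/(j^2 + 6*j*l + 9*l^2)
(3) = (b + 3)/(b + 7)
(4) = (y^2 - 9*y + 14)/(-21*g^2 + 4*g*y + y^2)
(5) = (3*p - 4)/(3*p + 6)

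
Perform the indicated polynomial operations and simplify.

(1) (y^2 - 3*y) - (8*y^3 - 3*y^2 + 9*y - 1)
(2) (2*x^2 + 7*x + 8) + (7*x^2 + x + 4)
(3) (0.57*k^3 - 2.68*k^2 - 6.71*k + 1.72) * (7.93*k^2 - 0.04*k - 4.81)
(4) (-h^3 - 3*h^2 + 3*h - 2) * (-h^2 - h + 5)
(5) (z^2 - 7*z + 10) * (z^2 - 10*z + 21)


(1) = -8*y^3 + 4*y^2 - 12*y + 1
(2) = 9*x^2 + 8*x + 12
(3) = 4.5201*k^5 - 21.2752*k^4 - 55.8448*k^3 + 26.7988*k^2 + 32.2063*k - 8.2732
(4) = h^5 + 4*h^4 - 5*h^3 - 16*h^2 + 17*h - 10
(5) = z^4 - 17*z^3 + 101*z^2 - 247*z + 210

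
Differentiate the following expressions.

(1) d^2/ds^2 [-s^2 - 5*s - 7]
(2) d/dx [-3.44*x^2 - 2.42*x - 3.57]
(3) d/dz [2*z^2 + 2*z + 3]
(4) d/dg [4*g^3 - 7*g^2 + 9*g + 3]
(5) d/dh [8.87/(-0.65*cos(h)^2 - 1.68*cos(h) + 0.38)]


(1) = -2
(2) = -6.88*x - 2.42
(3) = 4*z + 2
(4) = 12*g^2 - 14*g + 9
(5) = -(11.531*cos(h) + 14.9016)*sin(h)/(0.65*cos(h)^2 + 1.68*cos(h) - 0.38)^2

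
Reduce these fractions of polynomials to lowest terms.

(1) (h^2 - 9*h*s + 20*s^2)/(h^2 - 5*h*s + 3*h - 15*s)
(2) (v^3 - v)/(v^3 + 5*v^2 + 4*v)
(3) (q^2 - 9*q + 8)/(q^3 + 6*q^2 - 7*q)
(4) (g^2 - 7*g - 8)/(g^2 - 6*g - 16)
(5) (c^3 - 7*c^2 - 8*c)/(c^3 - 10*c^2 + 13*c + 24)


(1) = (h - 4*s)/(h + 3)
(2) = (v - 1)/(v + 4)
(3) = (q - 8)/(q^2 + 7*q)
(4) = (g + 1)/(g + 2)
(5) = c/(c - 3)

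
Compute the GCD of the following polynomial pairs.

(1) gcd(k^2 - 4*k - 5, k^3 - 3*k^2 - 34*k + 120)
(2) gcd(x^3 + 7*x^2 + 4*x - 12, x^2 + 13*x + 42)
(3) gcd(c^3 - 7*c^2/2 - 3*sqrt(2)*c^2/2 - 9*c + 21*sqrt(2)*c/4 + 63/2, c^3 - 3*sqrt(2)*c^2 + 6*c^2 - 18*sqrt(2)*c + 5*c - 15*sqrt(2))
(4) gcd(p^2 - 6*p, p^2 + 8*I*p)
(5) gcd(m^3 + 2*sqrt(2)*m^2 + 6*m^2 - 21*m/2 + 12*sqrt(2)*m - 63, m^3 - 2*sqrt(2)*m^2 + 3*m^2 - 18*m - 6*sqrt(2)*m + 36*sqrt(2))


(1) = k - 5
(2) = x + 6
(3) = c - 3*sqrt(2)
(4) = p
(5) = gcd((m + 6)*(m - 3*sqrt(2)/2)*(m + 7*sqrt(2)/2), (m - 3)*(m + 6)*(m - 2*sqrt(2))) = m + 6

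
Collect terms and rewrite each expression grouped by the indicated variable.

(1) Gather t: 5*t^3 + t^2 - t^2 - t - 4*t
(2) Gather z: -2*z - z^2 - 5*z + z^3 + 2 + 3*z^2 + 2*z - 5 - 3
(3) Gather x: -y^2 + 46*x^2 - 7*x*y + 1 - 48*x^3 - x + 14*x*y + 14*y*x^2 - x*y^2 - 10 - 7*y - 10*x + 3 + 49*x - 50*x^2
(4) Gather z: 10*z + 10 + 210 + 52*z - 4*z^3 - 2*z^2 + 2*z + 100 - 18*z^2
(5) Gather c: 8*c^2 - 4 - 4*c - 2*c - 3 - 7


(1) = 5*t^3 - 5*t
(2) = z^3 + 2*z^2 - 5*z - 6
(3) = -48*x^3 + x^2*(14*y - 4) + x*(-y^2 + 7*y + 38) - y^2 - 7*y - 6
(4) = -4*z^3 - 20*z^2 + 64*z + 320
(5) = 8*c^2 - 6*c - 14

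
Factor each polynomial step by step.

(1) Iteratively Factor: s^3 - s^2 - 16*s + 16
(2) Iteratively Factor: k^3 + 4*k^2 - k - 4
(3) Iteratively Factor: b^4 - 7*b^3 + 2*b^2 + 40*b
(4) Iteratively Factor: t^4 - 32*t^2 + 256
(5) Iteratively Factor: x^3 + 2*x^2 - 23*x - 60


(1) = (s - 4)*(s^2 + 3*s - 4) = (s - 4)*(s + 4)*(s - 1)
(2) = (k + 4)*(k^2 - 1) = (k + 1)*(k + 4)*(k - 1)
(3) = (b - 5)*(b^3 - 2*b^2 - 8*b) = (b - 5)*(b - 4)*(b^2 + 2*b) = (b - 5)*(b - 4)*(b + 2)*(b)
(4) = (t - 4)*(t^3 + 4*t^2 - 16*t - 64) = (t - 4)*(t + 4)*(t^2 - 16) = (t - 4)^2*(t + 4)*(t + 4)
(5) = (x + 3)*(x^2 - x - 20) = (x + 3)*(x + 4)*(x - 5)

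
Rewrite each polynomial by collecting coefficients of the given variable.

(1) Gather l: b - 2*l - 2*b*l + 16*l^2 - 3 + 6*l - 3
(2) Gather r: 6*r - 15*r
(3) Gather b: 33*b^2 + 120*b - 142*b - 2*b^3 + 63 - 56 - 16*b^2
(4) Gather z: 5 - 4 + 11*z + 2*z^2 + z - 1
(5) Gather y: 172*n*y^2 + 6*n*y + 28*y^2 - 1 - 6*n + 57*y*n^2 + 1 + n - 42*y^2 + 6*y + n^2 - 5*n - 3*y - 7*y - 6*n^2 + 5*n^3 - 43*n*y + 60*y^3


(1) = b + 16*l^2 + l*(4 - 2*b) - 6
(2) = -9*r
(3) = -2*b^3 + 17*b^2 - 22*b + 7
(4) = 2*z^2 + 12*z
(5) = 5*n^3 - 5*n^2 - 10*n + 60*y^3 + y^2*(172*n - 14) + y*(57*n^2 - 37*n - 4)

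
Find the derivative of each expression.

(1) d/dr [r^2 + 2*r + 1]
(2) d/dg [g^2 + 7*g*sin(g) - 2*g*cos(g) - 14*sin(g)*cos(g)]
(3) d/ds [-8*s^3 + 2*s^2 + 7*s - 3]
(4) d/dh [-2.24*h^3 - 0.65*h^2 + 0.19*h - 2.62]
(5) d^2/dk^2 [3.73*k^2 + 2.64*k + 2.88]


(1) = 2*r + 2
(2) = 2*g*sin(g) + 7*g*cos(g) + 2*g + 7*sin(g) - 2*cos(g) - 14*cos(2*g)
(3) = -24*s^2 + 4*s + 7
(4) = -6.72*h^2 - 1.3*h + 0.19
(5) = 7.46000000000000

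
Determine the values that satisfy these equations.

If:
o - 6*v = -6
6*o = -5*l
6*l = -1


Then:
l = -1/6
o = 5/36
v = 221/216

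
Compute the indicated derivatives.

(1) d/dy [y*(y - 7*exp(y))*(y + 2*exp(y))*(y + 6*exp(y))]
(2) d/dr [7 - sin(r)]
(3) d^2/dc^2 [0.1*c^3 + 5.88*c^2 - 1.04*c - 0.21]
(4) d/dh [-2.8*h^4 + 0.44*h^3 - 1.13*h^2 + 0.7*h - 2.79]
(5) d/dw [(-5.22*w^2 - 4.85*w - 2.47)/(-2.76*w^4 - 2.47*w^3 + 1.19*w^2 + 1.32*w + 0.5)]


(1) = y^3*exp(y) + 4*y^3 - 88*y^2*exp(2*y) + 3*y^2*exp(y) - 252*y*exp(3*y) - 88*y*exp(2*y) - 84*exp(3*y)
(2) = -cos(r)
(3) = 0.6*c + 11.76
(4) = -11.2*h^3 + 1.32*h^2 - 2.26*h + 0.7
(5) = (-28.8144*w^5 - 53.0514*w^4 - 51.2278*w^3 - 19.4216*w^2 + 0.6586*w + 0.8354)/(7.6176*w^8 + 13.6344*w^7 - 0.4679*w^6 - 13.165*w^5 - 7.8647*w^4 + 0.6716*w^3 + 2.9324*w^2 + 1.32*w + 0.25)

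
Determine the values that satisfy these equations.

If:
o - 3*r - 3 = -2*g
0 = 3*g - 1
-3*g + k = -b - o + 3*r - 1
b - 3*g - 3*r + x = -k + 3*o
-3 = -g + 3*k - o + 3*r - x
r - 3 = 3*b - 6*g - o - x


Then:
b = -11/7
g = 1/3
k = -16/21
o = -31/42
r = -43/42
x = -41/21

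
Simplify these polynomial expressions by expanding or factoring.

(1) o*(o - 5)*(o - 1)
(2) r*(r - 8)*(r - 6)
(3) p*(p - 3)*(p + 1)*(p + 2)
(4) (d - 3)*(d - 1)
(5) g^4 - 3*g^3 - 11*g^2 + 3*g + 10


(1) = o^3 - 6*o^2 + 5*o
(2) = r^3 - 14*r^2 + 48*r
(3) = p^4 - 7*p^2 - 6*p
(4) = d^2 - 4*d + 3
(5) = (g - 5)*(g - 1)*(g + 1)*(g + 2)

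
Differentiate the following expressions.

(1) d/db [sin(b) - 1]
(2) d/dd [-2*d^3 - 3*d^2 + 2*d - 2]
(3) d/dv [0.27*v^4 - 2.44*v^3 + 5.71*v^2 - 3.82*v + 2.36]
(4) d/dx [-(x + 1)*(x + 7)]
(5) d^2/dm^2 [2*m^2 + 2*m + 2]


(1) = cos(b)
(2) = -6*d^2 - 6*d + 2
(3) = 1.08*v^3 - 7.32*v^2 + 11.42*v - 3.82
(4) = -2*x - 8
(5) = 4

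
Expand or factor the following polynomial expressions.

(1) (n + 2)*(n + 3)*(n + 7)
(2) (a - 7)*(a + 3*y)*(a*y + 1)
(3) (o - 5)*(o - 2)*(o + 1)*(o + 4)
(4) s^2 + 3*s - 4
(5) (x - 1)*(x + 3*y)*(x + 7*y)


(1) = n^3 + 12*n^2 + 41*n + 42
(2) = a^3*y + 3*a^2*y^2 - 7*a^2*y + a^2 - 21*a*y^2 + 3*a*y - 7*a - 21*y
(3) = o^4 - 2*o^3 - 21*o^2 + 22*o + 40
(4) = (s - 1)*(s + 4)
(5) = x^3 + 10*x^2*y - x^2 + 21*x*y^2 - 10*x*y - 21*y^2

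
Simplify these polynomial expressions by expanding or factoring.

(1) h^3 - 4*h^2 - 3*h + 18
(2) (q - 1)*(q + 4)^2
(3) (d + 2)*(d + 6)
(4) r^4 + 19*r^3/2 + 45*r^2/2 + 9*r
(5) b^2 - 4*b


(1) = (h - 3)^2*(h + 2)
(2) = q^3 + 7*q^2 + 8*q - 16
(3) = d^2 + 8*d + 12
(4) = r*(r + 1/2)*(r + 3)*(r + 6)
(5) = b*(b - 4)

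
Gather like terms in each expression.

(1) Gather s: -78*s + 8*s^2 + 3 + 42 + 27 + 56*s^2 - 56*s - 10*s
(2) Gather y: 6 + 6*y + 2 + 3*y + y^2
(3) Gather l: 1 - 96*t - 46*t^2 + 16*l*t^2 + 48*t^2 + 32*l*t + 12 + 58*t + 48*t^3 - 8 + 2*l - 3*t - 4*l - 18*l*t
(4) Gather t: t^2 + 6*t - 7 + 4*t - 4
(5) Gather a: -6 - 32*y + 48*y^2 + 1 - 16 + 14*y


(1) = 64*s^2 - 144*s + 72
(2) = y^2 + 9*y + 8
(3) = l*(16*t^2 + 14*t - 2) + 48*t^3 + 2*t^2 - 41*t + 5
(4) = t^2 + 10*t - 11
(5) = 48*y^2 - 18*y - 21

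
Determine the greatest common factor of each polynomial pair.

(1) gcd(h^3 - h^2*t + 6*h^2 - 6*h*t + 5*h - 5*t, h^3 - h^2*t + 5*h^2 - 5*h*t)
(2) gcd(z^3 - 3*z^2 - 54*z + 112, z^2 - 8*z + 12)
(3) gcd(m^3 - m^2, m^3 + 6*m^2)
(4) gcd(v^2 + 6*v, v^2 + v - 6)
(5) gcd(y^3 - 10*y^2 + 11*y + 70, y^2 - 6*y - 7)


(1) = gcd((h + 1)*(h + 5)*(h - t), h*(h + 5)*(h - t)) = -h^2 + h*t - 5*h + 5*t
(2) = z - 2
(3) = m^2
(4) = 1
(5) = y - 7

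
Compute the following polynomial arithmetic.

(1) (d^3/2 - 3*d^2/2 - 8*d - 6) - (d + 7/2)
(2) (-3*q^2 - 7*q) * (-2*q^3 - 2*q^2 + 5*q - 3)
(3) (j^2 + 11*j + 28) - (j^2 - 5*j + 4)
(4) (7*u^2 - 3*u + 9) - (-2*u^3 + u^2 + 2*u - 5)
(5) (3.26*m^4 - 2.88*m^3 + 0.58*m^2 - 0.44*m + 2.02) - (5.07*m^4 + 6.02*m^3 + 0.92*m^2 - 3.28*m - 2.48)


(1) = d^3/2 - 3*d^2/2 - 9*d - 19/2
(2) = 6*q^5 + 20*q^4 - q^3 - 26*q^2 + 21*q
(3) = 16*j + 24
(4) = 2*u^3 + 6*u^2 - 5*u + 14
(5) = -1.81*m^4 - 8.9*m^3 - 0.34*m^2 + 2.84*m + 4.5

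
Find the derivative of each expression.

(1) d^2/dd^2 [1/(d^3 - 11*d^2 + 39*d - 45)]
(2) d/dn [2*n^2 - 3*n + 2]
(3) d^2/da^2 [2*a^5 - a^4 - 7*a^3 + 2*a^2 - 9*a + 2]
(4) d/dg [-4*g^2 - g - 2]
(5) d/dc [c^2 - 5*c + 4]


(1) = 4*(3*d^2 - 26*d + 57)/(d^7 - 27*d^6 + 309*d^5 - 1943*d^4 + 7251*d^3 - 16065*d^2 + 19575*d - 10125)
(2) = 4*n - 3
(3) = 40*a^3 - 12*a^2 - 42*a + 4
(4) = -8*g - 1
(5) = 2*c - 5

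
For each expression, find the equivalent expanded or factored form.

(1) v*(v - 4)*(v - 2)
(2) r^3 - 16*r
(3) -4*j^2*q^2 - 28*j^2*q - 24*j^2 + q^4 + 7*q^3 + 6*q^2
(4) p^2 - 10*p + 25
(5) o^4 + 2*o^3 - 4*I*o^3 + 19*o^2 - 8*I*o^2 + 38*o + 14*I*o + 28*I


(1) = v^3 - 6*v^2 + 8*v
(2) = r*(r - 4)*(r + 4)
(3) = (-2*j + q)*(2*j + q)*(q + 1)*(q + 6)
(4) = (p - 5)^2
(5) = (o + 2)*(o - 7*I)*(o + I)*(o + 2*I)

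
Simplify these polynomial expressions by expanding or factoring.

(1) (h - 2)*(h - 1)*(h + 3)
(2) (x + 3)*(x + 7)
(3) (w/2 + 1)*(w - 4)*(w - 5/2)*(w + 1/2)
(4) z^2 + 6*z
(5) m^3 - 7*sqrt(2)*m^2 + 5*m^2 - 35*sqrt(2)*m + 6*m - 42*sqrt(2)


(1) = h^3 - 7*h + 6
(2) = x^2 + 10*x + 21
(3) = w^4/2 - 2*w^3 - 21*w^2/8 + 37*w/4 + 5
(4) = z*(z + 6)
(5) = (m + 2)*(m + 3)*(m - 7*sqrt(2))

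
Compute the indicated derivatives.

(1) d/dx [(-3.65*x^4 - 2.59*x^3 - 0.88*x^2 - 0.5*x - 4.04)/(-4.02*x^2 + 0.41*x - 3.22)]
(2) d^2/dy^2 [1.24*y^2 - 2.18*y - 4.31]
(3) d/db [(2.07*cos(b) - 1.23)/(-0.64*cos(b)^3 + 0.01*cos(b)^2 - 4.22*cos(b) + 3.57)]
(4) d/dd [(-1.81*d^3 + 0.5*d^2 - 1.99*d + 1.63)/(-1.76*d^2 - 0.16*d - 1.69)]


(1) = (29.346*x^5 + 5.9223*x^4 + 44.8882*x^3 + 22.6486*x^2 - 26.8144*x + 3.2664)/(16.1604*x^4 - 3.2964*x^3 + 26.0569*x^2 - 2.6404*x + 10.3684)
(2) = 2.48000000000000
(3) = (-2.6496*cos(b)^3 + 2.3823*cos(b)^2 - 0.0246*cos(b) - 2.1993)*sin(b)/(0.4096*cos(b)^6 - 0.0128*cos(b)^5 + 5.4017*cos(b)^4 - 4.654*cos(b)^3 + 17.8798*cos(b)^2 - 30.1308*cos(b) + 12.7449)
(4) = (3.1856*d^4 + 0.5792*d^3 + 5.5943*d^2 + 4.0476*d + 3.6239)/(3.0976*d^4 + 0.5632*d^3 + 5.9744*d^2 + 0.5408*d + 2.8561)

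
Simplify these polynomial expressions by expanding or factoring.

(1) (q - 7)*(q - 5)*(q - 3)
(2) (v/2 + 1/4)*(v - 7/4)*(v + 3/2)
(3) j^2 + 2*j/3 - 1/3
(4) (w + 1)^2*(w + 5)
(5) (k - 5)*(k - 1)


(1) = q^3 - 15*q^2 + 71*q - 105
(2) = v^3/2 + v^2/8 - 11*v/8 - 21/32
(3) = (j - 1/3)*(j + 1)
(4) = w^3 + 7*w^2 + 11*w + 5
(5) = k^2 - 6*k + 5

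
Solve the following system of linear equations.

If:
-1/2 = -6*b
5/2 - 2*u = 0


Then:
b = 1/12
u = 5/4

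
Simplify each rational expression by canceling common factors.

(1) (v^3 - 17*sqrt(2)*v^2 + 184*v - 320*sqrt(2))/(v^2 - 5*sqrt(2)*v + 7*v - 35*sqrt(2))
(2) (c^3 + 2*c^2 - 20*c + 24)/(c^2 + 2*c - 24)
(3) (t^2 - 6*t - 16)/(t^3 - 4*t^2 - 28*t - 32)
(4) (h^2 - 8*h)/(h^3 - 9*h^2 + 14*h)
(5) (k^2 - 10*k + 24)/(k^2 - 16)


(1) = (v^2 - 12*sqrt(2)*v + 64)/(v + 7)
(2) = (c^2 - 4*c + 4)/(c - 4)
(3) = 1/(t + 2)
(4) = (h - 8)/(h^2 - 9*h + 14)
(5) = (k - 6)/(k + 4)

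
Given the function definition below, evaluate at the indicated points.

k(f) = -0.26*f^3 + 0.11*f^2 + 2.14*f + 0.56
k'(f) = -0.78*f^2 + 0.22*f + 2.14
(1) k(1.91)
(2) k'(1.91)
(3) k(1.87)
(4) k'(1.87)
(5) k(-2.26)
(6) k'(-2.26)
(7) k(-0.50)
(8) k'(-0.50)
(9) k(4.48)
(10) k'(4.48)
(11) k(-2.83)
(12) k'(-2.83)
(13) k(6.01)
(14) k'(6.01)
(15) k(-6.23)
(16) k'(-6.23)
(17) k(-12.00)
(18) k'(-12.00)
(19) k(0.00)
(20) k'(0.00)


(1) = 3.24
(2) = -0.29
(3) = 3.25
(4) = -0.18
(5) = -0.71
(6) = -2.34
(7) = -0.45
(8) = 1.84
(9) = -11.02
(10) = -12.53
(11) = 1.28
(12) = -4.73
(13) = -39.05
(14) = -24.71
(15) = 54.37
(16) = -29.50
(17) = 440.00
(18) = -112.82
(19) = 0.56
(20) = 2.14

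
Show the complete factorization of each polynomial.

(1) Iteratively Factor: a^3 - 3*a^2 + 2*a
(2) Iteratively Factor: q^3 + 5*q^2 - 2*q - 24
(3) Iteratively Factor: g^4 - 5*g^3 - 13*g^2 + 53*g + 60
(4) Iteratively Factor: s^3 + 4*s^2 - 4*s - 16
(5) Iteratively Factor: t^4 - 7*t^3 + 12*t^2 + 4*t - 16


(1) = (a - 2)*(a^2 - a) = (a - 2)*(a - 1)*(a)
(2) = (q + 3)*(q^2 + 2*q - 8) = (q + 3)*(q + 4)*(q - 2)
(3) = (g + 3)*(g^3 - 8*g^2 + 11*g + 20) = (g + 1)*(g + 3)*(g^2 - 9*g + 20) = (g - 5)*(g + 1)*(g + 3)*(g - 4)
(4) = (s + 4)*(s^2 - 4) = (s - 2)*(s + 4)*(s + 2)
(5) = (t - 2)*(t^3 - 5*t^2 + 2*t + 8) = (t - 2)^2*(t^2 - 3*t - 4) = (t - 2)^2*(t + 1)*(t - 4)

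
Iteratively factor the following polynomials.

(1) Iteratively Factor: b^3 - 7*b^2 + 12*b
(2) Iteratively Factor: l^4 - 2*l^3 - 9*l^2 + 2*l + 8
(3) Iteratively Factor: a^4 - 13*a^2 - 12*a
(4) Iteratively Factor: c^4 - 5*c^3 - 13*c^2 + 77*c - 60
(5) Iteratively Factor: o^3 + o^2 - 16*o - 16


(1) = (b)*(b^2 - 7*b + 12) = b*(b - 3)*(b - 4)
(2) = (l + 1)*(l^3 - 3*l^2 - 6*l + 8) = (l - 4)*(l + 1)*(l^2 + l - 2) = (l - 4)*(l - 1)*(l + 1)*(l + 2)
(3) = (a)*(a^3 - 13*a - 12) = a*(a - 4)*(a^2 + 4*a + 3) = a*(a - 4)*(a + 3)*(a + 1)
(4) = (c - 5)*(c^3 - 13*c + 12) = (c - 5)*(c + 4)*(c^2 - 4*c + 3) = (c - 5)*(c - 1)*(c + 4)*(c - 3)
(5) = (o + 1)*(o^2 - 16) = (o - 4)*(o + 1)*(o + 4)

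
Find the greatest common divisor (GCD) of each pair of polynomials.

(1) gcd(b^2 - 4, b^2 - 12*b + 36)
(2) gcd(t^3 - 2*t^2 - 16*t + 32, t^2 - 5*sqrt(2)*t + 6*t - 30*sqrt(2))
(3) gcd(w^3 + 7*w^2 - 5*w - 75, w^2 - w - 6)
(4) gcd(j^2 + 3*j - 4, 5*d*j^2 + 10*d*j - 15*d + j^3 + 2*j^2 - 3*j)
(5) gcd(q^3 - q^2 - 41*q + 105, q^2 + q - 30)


(1) = 1
(2) = gcd((t - 4)*(t - 2)*(t + 4), (t + 6)*(t - 5*sqrt(2))) = 1
(3) = w - 3
(4) = gcd((j - 1)*(j + 4), (5*d + j)*(j - 1)*(j + 3)) = j - 1
(5) = gcd((q - 5)*(q - 3)*(q + 7), (q - 5)*(q + 6)) = q - 5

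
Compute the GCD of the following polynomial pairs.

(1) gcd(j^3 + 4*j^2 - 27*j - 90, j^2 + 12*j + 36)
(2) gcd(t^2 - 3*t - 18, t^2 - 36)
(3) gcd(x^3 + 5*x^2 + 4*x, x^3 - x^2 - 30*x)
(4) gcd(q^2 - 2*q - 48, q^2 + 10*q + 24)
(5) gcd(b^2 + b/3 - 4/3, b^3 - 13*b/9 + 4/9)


(1) = gcd((j - 5)*(j + 3)*(j + 6), (j + 6)^2) = j + 6
(2) = gcd((t - 6)*(t + 3), (t - 6)*(t + 6)) = t - 6
(3) = gcd(x*(x + 1)*(x + 4), x*(x - 6)*(x + 5)) = x
(4) = gcd((q - 8)*(q + 6), (q + 4)*(q + 6)) = q + 6
(5) = b^2 + b/3 - 4/3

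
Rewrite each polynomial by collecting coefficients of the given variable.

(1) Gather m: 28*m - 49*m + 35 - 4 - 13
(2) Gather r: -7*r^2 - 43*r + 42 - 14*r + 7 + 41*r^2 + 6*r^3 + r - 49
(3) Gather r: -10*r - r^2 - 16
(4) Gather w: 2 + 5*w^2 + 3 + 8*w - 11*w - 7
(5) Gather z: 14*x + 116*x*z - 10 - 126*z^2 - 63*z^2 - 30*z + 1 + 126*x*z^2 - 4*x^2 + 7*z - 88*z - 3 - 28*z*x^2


(1) = 18 - 21*m
(2) = 6*r^3 + 34*r^2 - 56*r
(3) = -r^2 - 10*r - 16
(4) = 5*w^2 - 3*w - 2
(5) = -4*x^2 + 14*x + z^2*(126*x - 189) + z*(-28*x^2 + 116*x - 111) - 12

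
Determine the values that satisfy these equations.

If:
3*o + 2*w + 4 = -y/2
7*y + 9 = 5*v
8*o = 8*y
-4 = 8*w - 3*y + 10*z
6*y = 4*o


Then:
o = 0
v = 9/5
w = -2
y = 0
z = 6/5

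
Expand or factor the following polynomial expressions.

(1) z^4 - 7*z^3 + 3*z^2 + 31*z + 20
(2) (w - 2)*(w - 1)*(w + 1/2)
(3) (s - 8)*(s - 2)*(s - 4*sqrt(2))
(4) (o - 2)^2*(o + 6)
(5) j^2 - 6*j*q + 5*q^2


(1) = (z - 5)*(z - 4)*(z + 1)^2
(2) = w^3 - 5*w^2/2 + w/2 + 1
(3) = s^3 - 10*s^2 - 4*sqrt(2)*s^2 + 16*s + 40*sqrt(2)*s - 64*sqrt(2)
(4) = o^3 + 2*o^2 - 20*o + 24
(5) = (j - 5*q)*(j - q)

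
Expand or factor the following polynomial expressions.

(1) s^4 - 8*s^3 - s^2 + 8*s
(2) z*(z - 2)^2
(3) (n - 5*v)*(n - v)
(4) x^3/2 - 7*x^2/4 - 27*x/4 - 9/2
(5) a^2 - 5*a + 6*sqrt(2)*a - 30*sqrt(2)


(1) = s*(s - 8)*(s - 1)*(s + 1)
(2) = z^3 - 4*z^2 + 4*z
(3) = n^2 - 6*n*v + 5*v^2
(4) = (x/2 + 1/2)*(x - 6)*(x + 3/2)
(5) = (a - 5)*(a + 6*sqrt(2))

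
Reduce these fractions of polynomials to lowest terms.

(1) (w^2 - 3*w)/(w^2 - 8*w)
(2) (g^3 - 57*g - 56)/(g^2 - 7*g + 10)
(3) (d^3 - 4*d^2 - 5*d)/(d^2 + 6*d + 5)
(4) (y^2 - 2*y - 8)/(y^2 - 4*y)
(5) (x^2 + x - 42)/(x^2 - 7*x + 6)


(1) = (w - 3)/(w - 8)
(2) = (g^3 - 57*g - 56)/(g^2 - 7*g + 10)
(3) = (d^2 - 5*d)/(d + 5)
(4) = (y + 2)/y
(5) = (x + 7)/(x - 1)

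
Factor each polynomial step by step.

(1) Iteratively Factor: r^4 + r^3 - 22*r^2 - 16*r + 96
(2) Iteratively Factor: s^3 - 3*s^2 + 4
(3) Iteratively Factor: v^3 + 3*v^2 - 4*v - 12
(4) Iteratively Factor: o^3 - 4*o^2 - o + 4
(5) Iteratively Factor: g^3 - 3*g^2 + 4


(1) = (r - 2)*(r^3 + 3*r^2 - 16*r - 48) = (r - 2)*(r + 3)*(r^2 - 16) = (r - 4)*(r - 2)*(r + 3)*(r + 4)
(2) = (s - 2)*(s^2 - s - 2) = (s - 2)*(s + 1)*(s - 2)
(3) = (v + 2)*(v^2 + v - 6) = (v + 2)*(v + 3)*(v - 2)
(4) = (o + 1)*(o^2 - 5*o + 4) = (o - 1)*(o + 1)*(o - 4)
(5) = (g - 2)*(g^2 - g - 2) = (g - 2)^2*(g + 1)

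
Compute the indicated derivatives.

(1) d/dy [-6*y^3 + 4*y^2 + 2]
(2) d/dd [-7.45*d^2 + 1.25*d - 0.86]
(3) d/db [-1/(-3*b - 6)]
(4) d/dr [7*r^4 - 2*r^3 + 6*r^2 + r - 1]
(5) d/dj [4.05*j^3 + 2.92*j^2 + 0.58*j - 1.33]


(1) = 2*y*(4 - 9*y)
(2) = 1.25 - 14.9*d
(3) = -1/(3*(b + 2)^2)
(4) = 28*r^3 - 6*r^2 + 12*r + 1
(5) = 12.15*j^2 + 5.84*j + 0.58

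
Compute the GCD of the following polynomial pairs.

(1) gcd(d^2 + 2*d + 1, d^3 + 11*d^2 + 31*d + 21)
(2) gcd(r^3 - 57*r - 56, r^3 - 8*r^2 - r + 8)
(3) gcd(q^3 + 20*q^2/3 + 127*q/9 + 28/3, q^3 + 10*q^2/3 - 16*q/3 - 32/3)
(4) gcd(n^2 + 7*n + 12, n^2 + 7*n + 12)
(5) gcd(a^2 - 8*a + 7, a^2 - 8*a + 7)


(1) = gcd((d + 1)^2, (d + 1)*(d + 3)*(d + 7)) = d + 1
(2) = gcd((r - 8)*(r + 1)*(r + 7), (r - 8)*(r - 1)*(r + 1)) = r^2 - 7*r - 8
(3) = gcd((q + 4/3)*(q + 7/3)*(q + 3), (q - 2)*(q + 4/3)*(q + 4)) = q + 4/3
(4) = n^2 + 7*n + 12
(5) = a^2 - 8*a + 7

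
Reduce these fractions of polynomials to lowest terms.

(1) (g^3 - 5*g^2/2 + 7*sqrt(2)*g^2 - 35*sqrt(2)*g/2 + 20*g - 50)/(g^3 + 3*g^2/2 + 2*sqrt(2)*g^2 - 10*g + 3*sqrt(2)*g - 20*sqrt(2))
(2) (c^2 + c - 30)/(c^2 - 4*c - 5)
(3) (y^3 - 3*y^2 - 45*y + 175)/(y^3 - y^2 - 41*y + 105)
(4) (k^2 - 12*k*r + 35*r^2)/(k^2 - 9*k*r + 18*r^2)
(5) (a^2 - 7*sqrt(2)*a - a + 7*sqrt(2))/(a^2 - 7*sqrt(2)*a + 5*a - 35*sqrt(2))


(1) = (4*g + 20*sqrt(2))/(4*g + 16)
(2) = (c + 6)/(c + 1)
(3) = (y - 5)/(y - 3)
(4) = (k^2 - 12*k*r + 35*r^2)/(k^2 - 9*k*r + 18*r^2)
(5) = (a - 1)/(a + 5)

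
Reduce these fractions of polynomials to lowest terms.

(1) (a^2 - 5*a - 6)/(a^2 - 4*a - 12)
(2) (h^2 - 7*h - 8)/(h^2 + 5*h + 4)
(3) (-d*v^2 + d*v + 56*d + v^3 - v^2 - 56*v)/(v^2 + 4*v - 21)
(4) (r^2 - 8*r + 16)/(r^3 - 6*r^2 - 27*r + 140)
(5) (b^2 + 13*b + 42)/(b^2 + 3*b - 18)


(1) = (a + 1)/(a + 2)
(2) = (h - 8)/(h + 4)
(3) = (-d*v + 8*d + v^2 - 8*v)/(v - 3)
(4) = (r - 4)/(r^2 - 2*r - 35)
(5) = (b + 7)/(b - 3)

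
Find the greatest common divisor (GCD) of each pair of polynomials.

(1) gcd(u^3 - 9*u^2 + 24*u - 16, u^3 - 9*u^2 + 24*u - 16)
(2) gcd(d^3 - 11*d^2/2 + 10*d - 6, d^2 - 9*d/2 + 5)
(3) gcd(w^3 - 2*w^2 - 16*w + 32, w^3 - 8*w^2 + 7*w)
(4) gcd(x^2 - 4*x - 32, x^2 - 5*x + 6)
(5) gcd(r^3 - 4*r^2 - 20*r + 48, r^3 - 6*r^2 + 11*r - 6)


(1) = gcd((u - 4)^2*(u - 1), (u - 4)^2*(u - 1)) = u^3 - 9*u^2 + 24*u - 16
(2) = gcd((d - 2)^2*(d - 3/2), (d - 5/2)*(d - 2)) = d - 2
(3) = 1
(4) = 1
(5) = r - 2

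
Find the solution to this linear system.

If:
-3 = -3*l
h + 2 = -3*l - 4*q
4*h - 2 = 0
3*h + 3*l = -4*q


Then:
No Solution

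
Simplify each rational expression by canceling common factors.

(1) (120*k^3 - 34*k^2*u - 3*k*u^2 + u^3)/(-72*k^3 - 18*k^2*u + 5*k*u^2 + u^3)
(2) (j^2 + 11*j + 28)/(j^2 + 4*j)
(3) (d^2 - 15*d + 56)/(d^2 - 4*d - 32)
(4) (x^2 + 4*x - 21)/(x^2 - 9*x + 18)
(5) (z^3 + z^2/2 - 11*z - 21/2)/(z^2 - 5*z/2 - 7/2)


(1) = (-5*k + u)/(3*k + u)
(2) = (j + 7)/j
(3) = (d - 7)/(d + 4)
(4) = (x + 7)/(x - 6)
(5) = z + 3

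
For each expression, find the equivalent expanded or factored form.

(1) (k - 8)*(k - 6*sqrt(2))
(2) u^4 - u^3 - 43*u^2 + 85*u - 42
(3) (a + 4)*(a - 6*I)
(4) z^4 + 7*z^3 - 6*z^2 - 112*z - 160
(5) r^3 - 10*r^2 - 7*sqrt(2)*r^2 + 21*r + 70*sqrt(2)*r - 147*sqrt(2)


(1) = k^2 - 6*sqrt(2)*k - 8*k + 48*sqrt(2)
(2) = (u - 6)*(u - 1)^2*(u + 7)
(3) = a^2 + 4*a - 6*I*a - 24*I
(4) = (z - 4)*(z + 2)*(z + 4)*(z + 5)
(5) = (r - 7)*(r - 3)*(r - 7*sqrt(2))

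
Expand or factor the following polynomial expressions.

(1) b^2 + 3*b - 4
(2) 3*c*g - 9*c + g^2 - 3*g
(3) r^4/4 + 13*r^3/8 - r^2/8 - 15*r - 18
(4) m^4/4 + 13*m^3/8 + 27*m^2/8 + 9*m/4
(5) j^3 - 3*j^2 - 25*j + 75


(1) = (b - 1)*(b + 4)
(2) = (3*c + g)*(g - 3)
(3) = (r/4 + 1)*(r - 3)*(r + 3/2)*(r + 4)
(4) = m*(m/4 + 1/2)*(m + 3/2)*(m + 3)
(5) = (j - 5)*(j - 3)*(j + 5)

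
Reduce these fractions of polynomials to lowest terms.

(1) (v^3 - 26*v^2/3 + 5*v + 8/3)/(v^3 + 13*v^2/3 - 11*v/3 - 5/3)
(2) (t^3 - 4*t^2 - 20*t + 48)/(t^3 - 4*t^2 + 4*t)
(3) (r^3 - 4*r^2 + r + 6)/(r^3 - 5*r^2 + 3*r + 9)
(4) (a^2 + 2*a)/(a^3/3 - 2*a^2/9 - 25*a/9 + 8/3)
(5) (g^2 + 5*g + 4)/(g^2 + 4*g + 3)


(1) = (v - 8)/(v + 5)
(2) = (t^2 - 2*t - 24)/(t^2 - 2*t)
(3) = (r - 2)/(r - 3)
(4) = (9*a^2 + 18*a)/(3*a^3 - 2*a^2 - 25*a + 24)
(5) = (g + 4)/(g + 3)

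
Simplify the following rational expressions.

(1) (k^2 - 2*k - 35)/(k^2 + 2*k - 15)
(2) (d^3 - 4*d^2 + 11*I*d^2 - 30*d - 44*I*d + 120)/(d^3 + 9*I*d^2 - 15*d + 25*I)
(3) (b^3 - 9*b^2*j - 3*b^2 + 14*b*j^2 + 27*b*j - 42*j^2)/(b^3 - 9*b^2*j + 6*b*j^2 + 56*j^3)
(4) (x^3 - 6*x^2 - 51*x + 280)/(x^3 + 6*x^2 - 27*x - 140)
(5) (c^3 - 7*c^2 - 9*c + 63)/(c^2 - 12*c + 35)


(1) = (k - 7)/(k - 3)
(2) = (d^2 + d*(-4 + 6*I) - 24*I)/(d^2 + 4*I*d + 5)
(3) = (b^2 - 2*b*j - 3*b + 6*j)/(b^2 - 2*b*j - 8*j^2)
(4) = (x - 8)/(x + 4)
(5) = (c^2 - 9)/(c - 5)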